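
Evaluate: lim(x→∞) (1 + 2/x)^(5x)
This is an exponential indeterminate form.

For exponential indeterminate forms, take the natural log:
  Let L = lim(x→∞) (1 + 2/x)^(5x)
  Then ln(L) = lim(x→∞) [exponent × ln(base)]
  Evaluate using L'Hôpital or standard limits, then exponentiate.
  L = e^(10)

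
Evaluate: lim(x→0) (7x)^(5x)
This is an exponential indeterminate form.

For exponential indeterminate forms, take the natural log:
  Let L = lim(x→0) (7x)^(5x)
  Then ln(L) = lim(x→0) [exponent × ln(base)]
  Evaluate using L'Hôpital or standard limits, then exponentiate.
  L = 1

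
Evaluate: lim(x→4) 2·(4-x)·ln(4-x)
This is a 0·∞ indeterminate form.

Rewrite 0·∞ as a quotient (0/0 or ∞/∞ form), then apply L'Hôpital's rule:
  lim(x→4) 2·(4-x)·ln(4-x) = 0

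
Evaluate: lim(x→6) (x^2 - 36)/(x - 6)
This is a standard limit.

Factor or rationalize the expression:
  lim(x→6) (x^2 - 36)/(x - 6) = 12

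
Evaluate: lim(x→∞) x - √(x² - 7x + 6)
This is an ∞-∞ indeterminate form.

Combine fractions or rationalize to convert ∞-∞ to 0/0 form:
  lim(x→∞) x - √(x² - 7x + 6) = 7/2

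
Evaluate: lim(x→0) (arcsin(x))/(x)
This is a 0/0 indeterminate form.

Apply L'Hôpital's rule: differentiate numerator and denominator separately.
  f(x) = asin(x)   ⇒   f'(x) = 1/sqrt(1 - x^2)
  g(x) = x   ⇒   g'(x) = 1
  lim(x→0) f'(x)/g'(x) = lim(x→0) (1/sqrt(1 - x^2))/(1)
  = 1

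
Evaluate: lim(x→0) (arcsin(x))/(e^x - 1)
This is a 0/0 indeterminate form.

Apply L'Hôpital's rule: differentiate numerator and denominator separately.
  f(x) = asin(x)   ⇒   f'(x) = 1/sqrt(1 - x^2)
  g(x) = e^(x) - 1   ⇒   g'(x) = e^(x)
  lim(x→0) f'(x)/g'(x) = lim(x→0) (1/sqrt(1 - x^2))/(e^(x))
  = 1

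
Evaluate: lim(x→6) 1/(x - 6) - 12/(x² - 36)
This is an ∞-∞ indeterminate form.

Combine fractions or rationalize to convert ∞-∞ to 0/0 form:
  lim(x→6) 1/(x - 6) - 12/(x² - 36) = 1/12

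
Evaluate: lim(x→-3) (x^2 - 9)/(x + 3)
This is a standard limit.

Factor or rationalize the expression:
  lim(x→-3) (x^2 - 9)/(x + 3) = -6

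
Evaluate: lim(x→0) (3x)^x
This is an exponential indeterminate form.

For exponential indeterminate forms, take the natural log:
  Let L = lim(x→0) (3x)^x
  Then ln(L) = lim(x→0) [exponent × ln(base)]
  Evaluate using L'Hôpital or standard limits, then exponentiate.
  L = 1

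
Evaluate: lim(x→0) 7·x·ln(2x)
This is a 0·∞ indeterminate form.

Rewrite 0·∞ as a quotient (0/0 or ∞/∞ form), then apply L'Hôpital's rule:
  lim(x→0) 7·x·ln(2x) = 0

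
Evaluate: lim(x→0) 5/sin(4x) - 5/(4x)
This is an ∞-∞ indeterminate form.

Combine fractions or rationalize to convert ∞-∞ to 0/0 form:
  lim(x→0) 5/sin(4x) - 5/(4x) = 0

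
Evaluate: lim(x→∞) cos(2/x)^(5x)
This is an exponential indeterminate form.

For exponential indeterminate forms, take the natural log:
  Let L = lim(x→∞) cos(2/x)^(5x)
  Then ln(L) = lim(x→∞) [exponent × ln(base)]
  Evaluate using L'Hôpital or standard limits, then exponentiate.
  L = 1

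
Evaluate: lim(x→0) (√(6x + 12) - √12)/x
This is a standard limit.

Factor or rationalize the expression:
  lim(x→0) (√(6x + 12) - √12)/x = sqrt(3)/2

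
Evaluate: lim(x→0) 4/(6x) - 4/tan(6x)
This is an ∞-∞ indeterminate form.

Combine fractions or rationalize to convert ∞-∞ to 0/0 form:
  lim(x→0) 4/(6x) - 4/tan(6x) = 0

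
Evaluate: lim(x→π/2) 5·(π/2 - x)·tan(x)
This is a 0·∞ indeterminate form.

Rewrite 0·∞ as a quotient (0/0 or ∞/∞ form), then apply L'Hôpital's rule:
  lim(x→π/2) 5·(π/2 - x)·tan(x) = 5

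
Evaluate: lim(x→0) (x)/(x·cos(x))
This is a 0/0 indeterminate form.

Apply L'Hôpital's rule: differentiate numerator and denominator separately.
  f(x) = x   ⇒   f'(x) = 1
  g(x) = x·cos(x)   ⇒   g'(x) = -x·sin(x) + cos(x)
  lim(x→0) f'(x)/g'(x) = lim(x→0) (1)/(-x·sin(x) + cos(x))
  = 1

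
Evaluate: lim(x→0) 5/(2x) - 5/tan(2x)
This is an ∞-∞ indeterminate form.

Combine fractions or rationalize to convert ∞-∞ to 0/0 form:
  lim(x→0) 5/(2x) - 5/tan(2x) = 0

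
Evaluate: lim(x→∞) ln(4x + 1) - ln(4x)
This is an ∞-∞ indeterminate form.

Combine fractions or rationalize to convert ∞-∞ to 0/0 form:
  lim(x→∞) ln(4x + 1) - ln(4x) = 0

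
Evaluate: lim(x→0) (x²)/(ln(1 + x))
This is a 0/0 indeterminate form.

Apply L'Hôpital's rule: differentiate numerator and denominator separately.
  f(x) = x^2   ⇒   f'(x) = 2·x
  g(x) = ln(x + 1)   ⇒   g'(x) = 1/(x + 1)
  lim(x→0) f'(x)/g'(x) = lim(x→0) (2·x)/(1/(x + 1))
  = 0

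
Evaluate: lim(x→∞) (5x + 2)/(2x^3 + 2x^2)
This is an ∞/∞ indeterminate form.

Apply L'Hôpital's rule: differentiate numerator and denominator separately.
  f(x) = 5·x + 2   ⇒   f'(x) = 5
  g(x) = 2·x^3 + 2·x^2   ⇒   g'(x) = 6·x^2 + 4·x
  lim(x→∞) f'(x)/g'(x) = lim(x→∞) (5)/(6·x^2 + 4·x)
  = 0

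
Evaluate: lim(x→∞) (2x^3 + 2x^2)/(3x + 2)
This is an ∞/∞ indeterminate form.

Apply L'Hôpital's rule: differentiate numerator and denominator separately.
  f(x) = 2·x^3 + 2·x^2   ⇒   f'(x) = 6·x^2 + 4·x
  g(x) = 3·x + 2   ⇒   g'(x) = 3
  lim(x→∞) f'(x)/g'(x) = lim(x→∞) (6·x^2 + 4·x)/(3)
  = ∞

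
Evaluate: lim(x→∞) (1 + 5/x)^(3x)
This is an exponential indeterminate form.

For exponential indeterminate forms, take the natural log:
  Let L = lim(x→∞) (1 + 5/x)^(3x)
  Then ln(L) = lim(x→∞) [exponent × ln(base)]
  Evaluate using L'Hôpital or standard limits, then exponentiate.
  L = e^(15)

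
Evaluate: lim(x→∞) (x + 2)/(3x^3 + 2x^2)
This is an ∞/∞ indeterminate form.

Apply L'Hôpital's rule: differentiate numerator and denominator separately.
  f(x) = x + 2   ⇒   f'(x) = 1
  g(x) = 3·x^3 + 2·x^2   ⇒   g'(x) = 9·x^2 + 4·x
  lim(x→∞) f'(x)/g'(x) = lim(x→∞) (1)/(9·x^2 + 4·x)
  = 0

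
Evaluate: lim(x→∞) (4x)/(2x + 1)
This is an ∞/∞ indeterminate form.

Apply L'Hôpital's rule: differentiate numerator and denominator separately.
  f(x) = 4·x   ⇒   f'(x) = 4
  g(x) = 2·x + 1   ⇒   g'(x) = 2
  lim(x→∞) f'(x)/g'(x) = lim(x→∞) (4)/(2)
  = 2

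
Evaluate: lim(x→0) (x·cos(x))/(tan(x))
This is a 0/0 indeterminate form.

Apply L'Hôpital's rule: differentiate numerator and denominator separately.
  f(x) = x·cos(x)   ⇒   f'(x) = -x·sin(x) + cos(x)
  g(x) = tan(x)   ⇒   g'(x) = tan(x)^2 + 1
  lim(x→0) f'(x)/g'(x) = lim(x→0) (-x·sin(x) + cos(x))/(tan(x)^2 + 1)
  = 1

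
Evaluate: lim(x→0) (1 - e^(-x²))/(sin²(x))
This is a 0/0 indeterminate form.

Apply L'Hôpital's rule: differentiate numerator and denominator separately.
  f(x) = 1 - e^(-x^2)   ⇒   f'(x) = 2·x·e^(-x^2)
  g(x) = sin(x)^2   ⇒   g'(x) = 2·sin(x)·cos(x)
  lim(x→0) f'(x)/g'(x) = lim(x→0) (2·x·e^(-x^2))/(2·sin(x)·cos(x))
  = 1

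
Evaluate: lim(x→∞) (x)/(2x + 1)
This is an ∞/∞ indeterminate form.

Apply L'Hôpital's rule: differentiate numerator and denominator separately.
  f(x) = x   ⇒   f'(x) = 1
  g(x) = 2·x + 1   ⇒   g'(x) = 2
  lim(x→∞) f'(x)/g'(x) = lim(x→∞) (1)/(2)
  = 1/2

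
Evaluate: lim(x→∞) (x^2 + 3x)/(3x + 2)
This is an ∞/∞ indeterminate form.

Apply L'Hôpital's rule: differentiate numerator and denominator separately.
  f(x) = x^2 + 3·x   ⇒   f'(x) = 2·x + 3
  g(x) = 3·x + 2   ⇒   g'(x) = 3
  lim(x→∞) f'(x)/g'(x) = lim(x→∞) (2·x + 3)/(3)
  = ∞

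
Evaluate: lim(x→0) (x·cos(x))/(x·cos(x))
This is a 0/0 indeterminate form.

Apply L'Hôpital's rule: differentiate numerator and denominator separately.
  f(x) = x·cos(x)   ⇒   f'(x) = -x·sin(x) + cos(x)
  g(x) = x·cos(x)   ⇒   g'(x) = -x·sin(x) + cos(x)
  lim(x→0) f'(x)/g'(x) = lim(x→0) (-x·sin(x) + cos(x))/(-x·sin(x) + cos(x))
  = 1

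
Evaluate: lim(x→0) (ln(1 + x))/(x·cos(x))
This is a 0/0 indeterminate form.

Apply L'Hôpital's rule: differentiate numerator and denominator separately.
  f(x) = ln(x + 1)   ⇒   f'(x) = 1/(x + 1)
  g(x) = x·cos(x)   ⇒   g'(x) = -x·sin(x) + cos(x)
  lim(x→0) f'(x)/g'(x) = lim(x→0) (1/(x + 1))/(-x·sin(x) + cos(x))
  = 1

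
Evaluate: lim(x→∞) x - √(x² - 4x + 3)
This is an ∞-∞ indeterminate form.

Combine fractions or rationalize to convert ∞-∞ to 0/0 form:
  lim(x→∞) x - √(x² - 4x + 3) = 2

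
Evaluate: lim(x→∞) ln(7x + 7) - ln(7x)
This is an ∞-∞ indeterminate form.

Combine fractions or rationalize to convert ∞-∞ to 0/0 form:
  lim(x→∞) ln(7x + 7) - ln(7x) = 0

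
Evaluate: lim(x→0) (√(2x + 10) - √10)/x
This is a standard limit.

Factor or rationalize the expression:
  lim(x→0) (√(2x + 10) - √10)/x = sqrt(10)/10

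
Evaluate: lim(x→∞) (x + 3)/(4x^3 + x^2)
This is an ∞/∞ indeterminate form.

Apply L'Hôpital's rule: differentiate numerator and denominator separately.
  f(x) = x + 3   ⇒   f'(x) = 1
  g(x) = 4·x^3 + x^2   ⇒   g'(x) = 12·x^2 + 2·x
  lim(x→∞) f'(x)/g'(x) = lim(x→∞) (1)/(12·x^2 + 2·x)
  = 0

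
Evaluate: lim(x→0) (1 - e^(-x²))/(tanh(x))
This is a 0/0 indeterminate form.

Apply L'Hôpital's rule: differentiate numerator and denominator separately.
  f(x) = 1 - e^(-x^2)   ⇒   f'(x) = 2·x·e^(-x^2)
  g(x) = tanh(x)   ⇒   g'(x) = 1 - tanh(x)^2
  lim(x→0) f'(x)/g'(x) = lim(x→0) (2·x·e^(-x^2))/(1 - tanh(x)^2)
  = 0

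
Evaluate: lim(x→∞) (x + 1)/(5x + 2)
This is an ∞/∞ indeterminate form.

Apply L'Hôpital's rule: differentiate numerator and denominator separately.
  f(x) = x + 1   ⇒   f'(x) = 1
  g(x) = 5·x + 2   ⇒   g'(x) = 5
  lim(x→∞) f'(x)/g'(x) = lim(x→∞) (1)/(5)
  = 1/5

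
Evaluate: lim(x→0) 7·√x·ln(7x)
This is a 0·∞ indeterminate form.

Rewrite 0·∞ as a quotient (0/0 or ∞/∞ form), then apply L'Hôpital's rule:
  lim(x→0) 7·√x·ln(7x) = 0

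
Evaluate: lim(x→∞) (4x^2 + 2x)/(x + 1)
This is an ∞/∞ indeterminate form.

Apply L'Hôpital's rule: differentiate numerator and denominator separately.
  f(x) = 4·x^2 + 2·x   ⇒   f'(x) = 8·x + 2
  g(x) = x + 1   ⇒   g'(x) = 1
  lim(x→∞) f'(x)/g'(x) = lim(x→∞) (8·x + 2)/(1)
  = ∞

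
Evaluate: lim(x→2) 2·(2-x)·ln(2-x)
This is a 0·∞ indeterminate form.

Rewrite 0·∞ as a quotient (0/0 or ∞/∞ form), then apply L'Hôpital's rule:
  lim(x→2) 2·(2-x)·ln(2-x) = 0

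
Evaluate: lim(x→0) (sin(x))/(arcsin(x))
This is a 0/0 indeterminate form.

Apply L'Hôpital's rule: differentiate numerator and denominator separately.
  f(x) = sin(x)   ⇒   f'(x) = cos(x)
  g(x) = asin(x)   ⇒   g'(x) = 1/sqrt(1 - x^2)
  lim(x→0) f'(x)/g'(x) = lim(x→0) (cos(x))/(1/sqrt(1 - x^2))
  = 1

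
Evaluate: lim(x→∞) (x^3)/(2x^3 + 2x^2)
This is an ∞/∞ indeterminate form.

Apply L'Hôpital's rule: differentiate numerator and denominator separately.
  f(x) = x^3   ⇒   f'(x) = 3·x^2
  g(x) = 2·x^3 + 2·x^2   ⇒   g'(x) = 6·x^2 + 4·x
  lim(x→∞) f'(x)/g'(x) = lim(x→∞) (3·x^2)/(6·x^2 + 4·x)
  = 1/2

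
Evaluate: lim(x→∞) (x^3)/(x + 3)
This is an ∞/∞ indeterminate form.

Apply L'Hôpital's rule: differentiate numerator and denominator separately.
  f(x) = x^3   ⇒   f'(x) = 3·x^2
  g(x) = x + 3   ⇒   g'(x) = 1
  lim(x→∞) f'(x)/g'(x) = lim(x→∞) (3·x^2)/(1)
  = ∞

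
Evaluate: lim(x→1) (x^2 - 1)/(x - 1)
This is a standard limit.

Factor or rationalize the expression:
  lim(x→1) (x^2 - 1)/(x - 1) = 2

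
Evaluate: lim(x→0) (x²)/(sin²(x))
This is a 0/0 indeterminate form.

Apply L'Hôpital's rule: differentiate numerator and denominator separately.
  f(x) = x^2   ⇒   f'(x) = 2·x
  g(x) = sin(x)^2   ⇒   g'(x) = 2·sin(x)·cos(x)
  lim(x→0) f'(x)/g'(x) = lim(x→0) (2·x)/(2·sin(x)·cos(x))
  = 1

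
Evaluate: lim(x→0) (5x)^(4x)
This is an exponential indeterminate form.

For exponential indeterminate forms, take the natural log:
  Let L = lim(x→0) (5x)^(4x)
  Then ln(L) = lim(x→0) [exponent × ln(base)]
  Evaluate using L'Hôpital or standard limits, then exponentiate.
  L = 1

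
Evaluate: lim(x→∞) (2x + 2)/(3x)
This is an ∞/∞ indeterminate form.

Apply L'Hôpital's rule: differentiate numerator and denominator separately.
  f(x) = 2·x + 2   ⇒   f'(x) = 2
  g(x) = 3·x   ⇒   g'(x) = 3
  lim(x→∞) f'(x)/g'(x) = lim(x→∞) (2)/(3)
  = 2/3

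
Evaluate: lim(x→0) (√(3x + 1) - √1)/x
This is a standard limit.

Factor or rationalize the expression:
  lim(x→0) (√(3x + 1) - √1)/x = 3/2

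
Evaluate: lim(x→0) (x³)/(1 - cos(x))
This is a 0/0 indeterminate form.

Apply L'Hôpital's rule: differentiate numerator and denominator separately.
  f(x) = x^3   ⇒   f'(x) = 3·x^2
  g(x) = 1 - cos(x)   ⇒   g'(x) = sin(x)
  lim(x→0) f'(x)/g'(x) = lim(x→0) (3·x^2)/(sin(x))
  = 0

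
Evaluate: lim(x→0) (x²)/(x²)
This is a 0/0 indeterminate form.

Apply L'Hôpital's rule: differentiate numerator and denominator separately.
  f(x) = x^2   ⇒   f'(x) = 2·x
  g(x) = x^2   ⇒   g'(x) = 2·x
  lim(x→0) f'(x)/g'(x) = lim(x→0) (2·x)/(2·x)
  = 1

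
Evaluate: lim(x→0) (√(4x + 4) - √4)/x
This is a standard limit.

Factor or rationalize the expression:
  lim(x→0) (√(4x + 4) - √4)/x = 1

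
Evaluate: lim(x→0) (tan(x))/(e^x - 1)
This is a 0/0 indeterminate form.

Apply L'Hôpital's rule: differentiate numerator and denominator separately.
  f(x) = tan(x)   ⇒   f'(x) = tan(x)^2 + 1
  g(x) = e^(x) - 1   ⇒   g'(x) = e^(x)
  lim(x→0) f'(x)/g'(x) = lim(x→0) (tan(x)^2 + 1)/(e^(x))
  = 1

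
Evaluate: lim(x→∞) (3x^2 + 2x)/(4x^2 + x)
This is an ∞/∞ indeterminate form.

Apply L'Hôpital's rule: differentiate numerator and denominator separately.
  f(x) = 3·x^2 + 2·x   ⇒   f'(x) = 6·x + 2
  g(x) = 4·x^2 + x   ⇒   g'(x) = 8·x + 1
  lim(x→∞) f'(x)/g'(x) = lim(x→∞) (6·x + 2)/(8·x + 1)
  = 3/4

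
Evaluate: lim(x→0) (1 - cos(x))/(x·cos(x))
This is a 0/0 indeterminate form.

Apply L'Hôpital's rule: differentiate numerator and denominator separately.
  f(x) = 1 - cos(x)   ⇒   f'(x) = sin(x)
  g(x) = x·cos(x)   ⇒   g'(x) = -x·sin(x) + cos(x)
  lim(x→0) f'(x)/g'(x) = lim(x→0) (sin(x))/(-x·sin(x) + cos(x))
  = 0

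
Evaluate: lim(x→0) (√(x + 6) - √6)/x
This is a standard limit.

Factor or rationalize the expression:
  lim(x→0) (√(x + 6) - √6)/x = sqrt(6)/12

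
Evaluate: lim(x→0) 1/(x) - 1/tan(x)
This is an ∞-∞ indeterminate form.

Combine fractions or rationalize to convert ∞-∞ to 0/0 form:
  lim(x→0) 1/(x) - 1/tan(x) = 0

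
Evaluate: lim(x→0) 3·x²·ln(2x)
This is a 0·∞ indeterminate form.

Rewrite 0·∞ as a quotient (0/0 or ∞/∞ form), then apply L'Hôpital's rule:
  lim(x→0) 3·x²·ln(2x) = 0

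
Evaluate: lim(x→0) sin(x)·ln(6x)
This is a 0·∞ indeterminate form.

Rewrite 0·∞ as a quotient (0/0 or ∞/∞ form), then apply L'Hôpital's rule:
  lim(x→0) sin(x)·ln(6x) = 0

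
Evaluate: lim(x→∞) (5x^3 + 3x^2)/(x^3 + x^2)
This is an ∞/∞ indeterminate form.

Apply L'Hôpital's rule: differentiate numerator and denominator separately.
  f(x) = 5·x^3 + 3·x^2   ⇒   f'(x) = 15·x^2 + 6·x
  g(x) = x^3 + x^2   ⇒   g'(x) = 3·x^2 + 2·x
  lim(x→∞) f'(x)/g'(x) = lim(x→∞) (15·x^2 + 6·x)/(3·x^2 + 2·x)
  = 5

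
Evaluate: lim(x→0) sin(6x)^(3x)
This is an exponential indeterminate form.

For exponential indeterminate forms, take the natural log:
  Let L = lim(x→0) sin(6x)^(3x)
  Then ln(L) = lim(x→0) [exponent × ln(base)]
  Evaluate using L'Hôpital or standard limits, then exponentiate.
  L = 1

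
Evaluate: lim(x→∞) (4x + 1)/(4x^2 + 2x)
This is an ∞/∞ indeterminate form.

Apply L'Hôpital's rule: differentiate numerator and denominator separately.
  f(x) = 4·x + 1   ⇒   f'(x) = 4
  g(x) = 4·x^2 + 2·x   ⇒   g'(x) = 8·x + 2
  lim(x→∞) f'(x)/g'(x) = lim(x→∞) (4)/(8·x + 2)
  = 0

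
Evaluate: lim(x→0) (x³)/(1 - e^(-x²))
This is a 0/0 indeterminate form.

Apply L'Hôpital's rule: differentiate numerator and denominator separately.
  f(x) = x^3   ⇒   f'(x) = 3·x^2
  g(x) = 1 - e^(-x^2)   ⇒   g'(x) = 2·x·e^(-x^2)
  lim(x→0) f'(x)/g'(x) = lim(x→0) (3·x^2)/(2·x·e^(-x^2))
  = 0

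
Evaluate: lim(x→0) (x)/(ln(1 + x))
This is a 0/0 indeterminate form.

Apply L'Hôpital's rule: differentiate numerator and denominator separately.
  f(x) = x   ⇒   f'(x) = 1
  g(x) = ln(x + 1)   ⇒   g'(x) = 1/(x + 1)
  lim(x→0) f'(x)/g'(x) = lim(x→0) (1)/(1/(x + 1))
  = 1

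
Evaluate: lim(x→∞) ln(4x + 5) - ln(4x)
This is an ∞-∞ indeterminate form.

Combine fractions or rationalize to convert ∞-∞ to 0/0 form:
  lim(x→∞) ln(4x + 5) - ln(4x) = 0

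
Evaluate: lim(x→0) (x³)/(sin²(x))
This is a 0/0 indeterminate form.

Apply L'Hôpital's rule: differentiate numerator and denominator separately.
  f(x) = x^3   ⇒   f'(x) = 3·x^2
  g(x) = sin(x)^2   ⇒   g'(x) = 2·sin(x)·cos(x)
  lim(x→0) f'(x)/g'(x) = lim(x→0) (3·x^2)/(2·sin(x)·cos(x))
  = 0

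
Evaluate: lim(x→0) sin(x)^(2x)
This is an exponential indeterminate form.

For exponential indeterminate forms, take the natural log:
  Let L = lim(x→0) sin(x)^(2x)
  Then ln(L) = lim(x→0) [exponent × ln(base)]
  Evaluate using L'Hôpital or standard limits, then exponentiate.
  L = 1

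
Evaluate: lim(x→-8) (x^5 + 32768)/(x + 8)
This is a standard limit.

Factor or rationalize the expression:
  lim(x→-8) (x^5 + 32768)/(x + 8) = 20480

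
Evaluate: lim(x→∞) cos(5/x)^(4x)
This is an exponential indeterminate form.

For exponential indeterminate forms, take the natural log:
  Let L = lim(x→∞) cos(5/x)^(4x)
  Then ln(L) = lim(x→∞) [exponent × ln(base)]
  Evaluate using L'Hôpital or standard limits, then exponentiate.
  L = 1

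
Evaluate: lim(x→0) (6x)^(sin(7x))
This is an exponential indeterminate form.

For exponential indeterminate forms, take the natural log:
  Let L = lim(x→0) (6x)^(sin(7x))
  Then ln(L) = lim(x→0) [exponent × ln(base)]
  Evaluate using L'Hôpital or standard limits, then exponentiate.
  L = 1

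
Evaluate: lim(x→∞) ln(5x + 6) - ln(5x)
This is an ∞-∞ indeterminate form.

Combine fractions or rationalize to convert ∞-∞ to 0/0 form:
  lim(x→∞) ln(5x + 6) - ln(5x) = 0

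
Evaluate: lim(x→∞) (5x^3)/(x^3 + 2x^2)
This is an ∞/∞ indeterminate form.

Apply L'Hôpital's rule: differentiate numerator and denominator separately.
  f(x) = 5·x^3   ⇒   f'(x) = 15·x^2
  g(x) = x^3 + 2·x^2   ⇒   g'(x) = 3·x^2 + 4·x
  lim(x→∞) f'(x)/g'(x) = lim(x→∞) (15·x^2)/(3·x^2 + 4·x)
  = 5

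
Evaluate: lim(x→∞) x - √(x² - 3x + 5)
This is an ∞-∞ indeterminate form.

Combine fractions or rationalize to convert ∞-∞ to 0/0 form:
  lim(x→∞) x - √(x² - 3x + 5) = 3/2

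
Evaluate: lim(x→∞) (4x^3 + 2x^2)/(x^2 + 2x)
This is an ∞/∞ indeterminate form.

Apply L'Hôpital's rule: differentiate numerator and denominator separately.
  f(x) = 4·x^3 + 2·x^2   ⇒   f'(x) = 12·x^2 + 4·x
  g(x) = x^2 + 2·x   ⇒   g'(x) = 2·x + 2
  lim(x→∞) f'(x)/g'(x) = lim(x→∞) (12·x^2 + 4·x)/(2·x + 2)
  = ∞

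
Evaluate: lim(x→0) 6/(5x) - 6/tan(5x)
This is an ∞-∞ indeterminate form.

Combine fractions or rationalize to convert ∞-∞ to 0/0 form:
  lim(x→0) 6/(5x) - 6/tan(5x) = 0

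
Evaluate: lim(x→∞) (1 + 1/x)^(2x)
This is an exponential indeterminate form.

For exponential indeterminate forms, take the natural log:
  Let L = lim(x→∞) (1 + 1/x)^(2x)
  Then ln(L) = lim(x→∞) [exponent × ln(base)]
  Evaluate using L'Hôpital or standard limits, then exponentiate.
  L = e²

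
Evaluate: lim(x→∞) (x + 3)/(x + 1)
This is an ∞/∞ indeterminate form.

Apply L'Hôpital's rule: differentiate numerator and denominator separately.
  f(x) = x + 3   ⇒   f'(x) = 1
  g(x) = x + 1   ⇒   g'(x) = 1
  lim(x→∞) f'(x)/g'(x) = lim(x→∞) (1)/(1)
  = 1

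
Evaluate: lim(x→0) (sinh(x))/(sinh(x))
This is a 0/0 indeterminate form.

Apply L'Hôpital's rule: differentiate numerator and denominator separately.
  f(x) = sinh(x)   ⇒   f'(x) = cosh(x)
  g(x) = sinh(x)   ⇒   g'(x) = cosh(x)
  lim(x→0) f'(x)/g'(x) = lim(x→0) (cosh(x))/(cosh(x))
  = 1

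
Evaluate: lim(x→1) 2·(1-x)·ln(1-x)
This is a 0·∞ indeterminate form.

Rewrite 0·∞ as a quotient (0/0 or ∞/∞ form), then apply L'Hôpital's rule:
  lim(x→1) 2·(1-x)·ln(1-x) = 0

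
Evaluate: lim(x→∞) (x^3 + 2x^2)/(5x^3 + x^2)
This is an ∞/∞ indeterminate form.

Apply L'Hôpital's rule: differentiate numerator and denominator separately.
  f(x) = x^3 + 2·x^2   ⇒   f'(x) = 3·x^2 + 4·x
  g(x) = 5·x^3 + x^2   ⇒   g'(x) = 15·x^2 + 2·x
  lim(x→∞) f'(x)/g'(x) = lim(x→∞) (3·x^2 + 4·x)/(15·x^2 + 2·x)
  = 1/5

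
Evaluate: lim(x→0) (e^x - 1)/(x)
This is a 0/0 indeterminate form.

Apply L'Hôpital's rule: differentiate numerator and denominator separately.
  f(x) = e^(x) - 1   ⇒   f'(x) = e^(x)
  g(x) = x   ⇒   g'(x) = 1
  lim(x→0) f'(x)/g'(x) = lim(x→0) (e^(x))/(1)
  = 1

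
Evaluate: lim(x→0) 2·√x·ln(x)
This is a 0·∞ indeterminate form.

Rewrite 0·∞ as a quotient (0/0 or ∞/∞ form), then apply L'Hôpital's rule:
  lim(x→0) 2·√x·ln(x) = 0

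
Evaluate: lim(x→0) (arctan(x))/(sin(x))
This is a 0/0 indeterminate form.

Apply L'Hôpital's rule: differentiate numerator and denominator separately.
  f(x) = atan(x)   ⇒   f'(x) = 1/(x^2 + 1)
  g(x) = sin(x)   ⇒   g'(x) = cos(x)
  lim(x→0) f'(x)/g'(x) = lim(x→0) (1/(x^2 + 1))/(cos(x))
  = 1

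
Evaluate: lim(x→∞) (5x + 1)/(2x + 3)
This is an ∞/∞ indeterminate form.

Apply L'Hôpital's rule: differentiate numerator and denominator separately.
  f(x) = 5·x + 1   ⇒   f'(x) = 5
  g(x) = 2·x + 3   ⇒   g'(x) = 2
  lim(x→∞) f'(x)/g'(x) = lim(x→∞) (5)/(2)
  = 5/2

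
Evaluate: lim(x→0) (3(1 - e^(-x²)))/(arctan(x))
This is a 0/0 indeterminate form.

Apply L'Hôpital's rule: differentiate numerator and denominator separately.
  f(x) = 3 - 3·e^(-x^2)   ⇒   f'(x) = 6·x·e^(-x^2)
  g(x) = atan(x)   ⇒   g'(x) = 1/(x^2 + 1)
  lim(x→0) f'(x)/g'(x) = lim(x→0) (6·x·e^(-x^2))/(1/(x^2 + 1))
  = 0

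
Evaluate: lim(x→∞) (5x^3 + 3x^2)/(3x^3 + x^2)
This is an ∞/∞ indeterminate form.

Apply L'Hôpital's rule: differentiate numerator and denominator separately.
  f(x) = 5·x^3 + 3·x^2   ⇒   f'(x) = 15·x^2 + 6·x
  g(x) = 3·x^3 + x^2   ⇒   g'(x) = 9·x^2 + 2·x
  lim(x→∞) f'(x)/g'(x) = lim(x→∞) (15·x^2 + 6·x)/(9·x^2 + 2·x)
  = 5/3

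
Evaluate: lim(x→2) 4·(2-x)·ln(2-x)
This is a 0·∞ indeterminate form.

Rewrite 0·∞ as a quotient (0/0 or ∞/∞ form), then apply L'Hôpital's rule:
  lim(x→2) 4·(2-x)·ln(2-x) = 0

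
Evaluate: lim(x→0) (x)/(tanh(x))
This is a 0/0 indeterminate form.

Apply L'Hôpital's rule: differentiate numerator and denominator separately.
  f(x) = x   ⇒   f'(x) = 1
  g(x) = tanh(x)   ⇒   g'(x) = 1 - tanh(x)^2
  lim(x→0) f'(x)/g'(x) = lim(x→0) (1)/(1 - tanh(x)^2)
  = 1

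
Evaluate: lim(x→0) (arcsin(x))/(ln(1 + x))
This is a 0/0 indeterminate form.

Apply L'Hôpital's rule: differentiate numerator and denominator separately.
  f(x) = asin(x)   ⇒   f'(x) = 1/sqrt(1 - x^2)
  g(x) = ln(x + 1)   ⇒   g'(x) = 1/(x + 1)
  lim(x→0) f'(x)/g'(x) = lim(x→0) (1/sqrt(1 - x^2))/(1/(x + 1))
  = 1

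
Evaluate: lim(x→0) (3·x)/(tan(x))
This is a 0/0 indeterminate form.

Apply L'Hôpital's rule: differentiate numerator and denominator separately.
  f(x) = 3·x   ⇒   f'(x) = 3
  g(x) = tan(x)   ⇒   g'(x) = tan(x)^2 + 1
  lim(x→0) f'(x)/g'(x) = lim(x→0) (3)/(tan(x)^2 + 1)
  = 3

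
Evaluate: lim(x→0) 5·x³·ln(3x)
This is a 0·∞ indeterminate form.

Rewrite 0·∞ as a quotient (0/0 or ∞/∞ form), then apply L'Hôpital's rule:
  lim(x→0) 5·x³·ln(3x) = 0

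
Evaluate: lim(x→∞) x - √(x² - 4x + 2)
This is an ∞-∞ indeterminate form.

Combine fractions or rationalize to convert ∞-∞ to 0/0 form:
  lim(x→∞) x - √(x² - 4x + 2) = 2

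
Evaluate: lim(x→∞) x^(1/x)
This is an exponential indeterminate form.

For exponential indeterminate forms, take the natural log:
  Let L = lim(x→∞) x^(1/x)
  Then ln(L) = lim(x→∞) [exponent × ln(base)]
  Evaluate using L'Hôpital or standard limits, then exponentiate.
  L = 1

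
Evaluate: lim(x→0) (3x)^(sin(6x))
This is an exponential indeterminate form.

For exponential indeterminate forms, take the natural log:
  Let L = lim(x→0) (3x)^(sin(6x))
  Then ln(L) = lim(x→0) [exponent × ln(base)]
  Evaluate using L'Hôpital or standard limits, then exponentiate.
  L = 1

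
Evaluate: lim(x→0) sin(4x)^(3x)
This is an exponential indeterminate form.

For exponential indeterminate forms, take the natural log:
  Let L = lim(x→0) sin(4x)^(3x)
  Then ln(L) = lim(x→0) [exponent × ln(base)]
  Evaluate using L'Hôpital or standard limits, then exponentiate.
  L = 1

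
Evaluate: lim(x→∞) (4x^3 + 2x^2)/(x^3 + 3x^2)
This is an ∞/∞ indeterminate form.

Apply L'Hôpital's rule: differentiate numerator and denominator separately.
  f(x) = 4·x^3 + 2·x^2   ⇒   f'(x) = 12·x^2 + 4·x
  g(x) = x^3 + 3·x^2   ⇒   g'(x) = 3·x^2 + 6·x
  lim(x→∞) f'(x)/g'(x) = lim(x→∞) (12·x^2 + 4·x)/(3·x^2 + 6·x)
  = 4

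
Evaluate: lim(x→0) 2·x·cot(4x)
This is a 0·∞ indeterminate form.

Rewrite 0·∞ as a quotient (0/0 or ∞/∞ form), then apply L'Hôpital's rule:
  lim(x→0) 2·x·cot(4x) = 1/2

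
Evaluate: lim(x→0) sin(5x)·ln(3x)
This is a 0·∞ indeterminate form.

Rewrite 0·∞ as a quotient (0/0 or ∞/∞ form), then apply L'Hôpital's rule:
  lim(x→0) sin(5x)·ln(3x) = 0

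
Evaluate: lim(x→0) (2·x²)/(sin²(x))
This is a 0/0 indeterminate form.

Apply L'Hôpital's rule: differentiate numerator and denominator separately.
  f(x) = 2·x^2   ⇒   f'(x) = 4·x
  g(x) = sin(x)^2   ⇒   g'(x) = 2·sin(x)·cos(x)
  lim(x→0) f'(x)/g'(x) = lim(x→0) (4·x)/(2·sin(x)·cos(x))
  = 2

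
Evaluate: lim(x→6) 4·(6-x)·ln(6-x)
This is a 0·∞ indeterminate form.

Rewrite 0·∞ as a quotient (0/0 or ∞/∞ form), then apply L'Hôpital's rule:
  lim(x→6) 4·(6-x)·ln(6-x) = 0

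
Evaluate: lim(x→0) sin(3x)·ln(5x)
This is a 0·∞ indeterminate form.

Rewrite 0·∞ as a quotient (0/0 or ∞/∞ form), then apply L'Hôpital's rule:
  lim(x→0) sin(3x)·ln(5x) = 0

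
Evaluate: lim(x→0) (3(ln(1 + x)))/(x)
This is a 0/0 indeterminate form.

Apply L'Hôpital's rule: differentiate numerator and denominator separately.
  f(x) = 3·ln(x + 1)   ⇒   f'(x) = 3/(x + 1)
  g(x) = x   ⇒   g'(x) = 1
  lim(x→0) f'(x)/g'(x) = lim(x→0) (3/(x + 1))/(1)
  = 3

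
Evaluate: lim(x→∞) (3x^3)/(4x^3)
This is an ∞/∞ indeterminate form.

Apply L'Hôpital's rule: differentiate numerator and denominator separately.
  f(x) = 3·x^3   ⇒   f'(x) = 9·x^2
  g(x) = 4·x^3   ⇒   g'(x) = 12·x^2
  lim(x→∞) f'(x)/g'(x) = lim(x→∞) (9·x^2)/(12·x^2)
  = 3/4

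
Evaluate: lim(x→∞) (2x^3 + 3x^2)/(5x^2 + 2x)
This is an ∞/∞ indeterminate form.

Apply L'Hôpital's rule: differentiate numerator and denominator separately.
  f(x) = 2·x^3 + 3·x^2   ⇒   f'(x) = 6·x^2 + 6·x
  g(x) = 5·x^2 + 2·x   ⇒   g'(x) = 10·x + 2
  lim(x→∞) f'(x)/g'(x) = lim(x→∞) (6·x^2 + 6·x)/(10·x + 2)
  = ∞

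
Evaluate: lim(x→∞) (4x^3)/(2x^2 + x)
This is an ∞/∞ indeterminate form.

Apply L'Hôpital's rule: differentiate numerator and denominator separately.
  f(x) = 4·x^3   ⇒   f'(x) = 12·x^2
  g(x) = 2·x^2 + x   ⇒   g'(x) = 4·x + 1
  lim(x→∞) f'(x)/g'(x) = lim(x→∞) (12·x^2)/(4·x + 1)
  = ∞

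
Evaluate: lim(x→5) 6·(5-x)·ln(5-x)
This is a 0·∞ indeterminate form.

Rewrite 0·∞ as a quotient (0/0 or ∞/∞ form), then apply L'Hôpital's rule:
  lim(x→5) 6·(5-x)·ln(5-x) = 0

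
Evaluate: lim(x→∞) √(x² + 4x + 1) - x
This is an ∞-∞ indeterminate form.

Combine fractions or rationalize to convert ∞-∞ to 0/0 form:
  lim(x→∞) √(x² + 4x + 1) - x = 2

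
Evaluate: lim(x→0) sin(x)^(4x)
This is an exponential indeterminate form.

For exponential indeterminate forms, take the natural log:
  Let L = lim(x→0) sin(x)^(4x)
  Then ln(L) = lim(x→0) [exponent × ln(base)]
  Evaluate using L'Hôpital or standard limits, then exponentiate.
  L = 1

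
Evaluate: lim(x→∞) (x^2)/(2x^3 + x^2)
This is an ∞/∞ indeterminate form.

Apply L'Hôpital's rule: differentiate numerator and denominator separately.
  f(x) = x^2   ⇒   f'(x) = 2·x
  g(x) = 2·x^3 + x^2   ⇒   g'(x) = 6·x^2 + 2·x
  lim(x→∞) f'(x)/g'(x) = lim(x→∞) (2·x)/(6·x^2 + 2·x)
  = 0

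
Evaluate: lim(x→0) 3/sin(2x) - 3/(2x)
This is an ∞-∞ indeterminate form.

Combine fractions or rationalize to convert ∞-∞ to 0/0 form:
  lim(x→0) 3/sin(2x) - 3/(2x) = 0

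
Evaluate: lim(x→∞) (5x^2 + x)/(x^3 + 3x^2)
This is an ∞/∞ indeterminate form.

Apply L'Hôpital's rule: differentiate numerator and denominator separately.
  f(x) = 5·x^2 + x   ⇒   f'(x) = 10·x + 1
  g(x) = x^3 + 3·x^2   ⇒   g'(x) = 3·x^2 + 6·x
  lim(x→∞) f'(x)/g'(x) = lim(x→∞) (10·x + 1)/(3·x^2 + 6·x)
  = 0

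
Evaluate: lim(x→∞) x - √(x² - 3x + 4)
This is an ∞-∞ indeterminate form.

Combine fractions or rationalize to convert ∞-∞ to 0/0 form:
  lim(x→∞) x - √(x² - 3x + 4) = 3/2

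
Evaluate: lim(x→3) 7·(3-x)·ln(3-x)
This is a 0·∞ indeterminate form.

Rewrite 0·∞ as a quotient (0/0 or ∞/∞ form), then apply L'Hôpital's rule:
  lim(x→3) 7·(3-x)·ln(3-x) = 0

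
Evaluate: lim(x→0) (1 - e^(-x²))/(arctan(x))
This is a 0/0 indeterminate form.

Apply L'Hôpital's rule: differentiate numerator and denominator separately.
  f(x) = 1 - e^(-x^2)   ⇒   f'(x) = 2·x·e^(-x^2)
  g(x) = atan(x)   ⇒   g'(x) = 1/(x^2 + 1)
  lim(x→0) f'(x)/g'(x) = lim(x→0) (2·x·e^(-x^2))/(1/(x^2 + 1))
  = 0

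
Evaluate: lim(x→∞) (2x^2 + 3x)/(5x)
This is an ∞/∞ indeterminate form.

Apply L'Hôpital's rule: differentiate numerator and denominator separately.
  f(x) = 2·x^2 + 3·x   ⇒   f'(x) = 4·x + 3
  g(x) = 5·x   ⇒   g'(x) = 5
  lim(x→∞) f'(x)/g'(x) = lim(x→∞) (4·x + 3)/(5)
  = ∞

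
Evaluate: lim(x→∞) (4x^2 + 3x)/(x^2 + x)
This is an ∞/∞ indeterminate form.

Apply L'Hôpital's rule: differentiate numerator and denominator separately.
  f(x) = 4·x^2 + 3·x   ⇒   f'(x) = 8·x + 3
  g(x) = x^2 + x   ⇒   g'(x) = 2·x + 1
  lim(x→∞) f'(x)/g'(x) = lim(x→∞) (8·x + 3)/(2·x + 1)
  = 4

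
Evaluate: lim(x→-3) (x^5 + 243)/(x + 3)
This is a standard limit.

Factor or rationalize the expression:
  lim(x→-3) (x^5 + 243)/(x + 3) = 405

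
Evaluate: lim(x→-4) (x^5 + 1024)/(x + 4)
This is a standard limit.

Factor or rationalize the expression:
  lim(x→-4) (x^5 + 1024)/(x + 4) = 1280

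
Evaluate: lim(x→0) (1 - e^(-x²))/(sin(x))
This is a 0/0 indeterminate form.

Apply L'Hôpital's rule: differentiate numerator and denominator separately.
  f(x) = 1 - e^(-x^2)   ⇒   f'(x) = 2·x·e^(-x^2)
  g(x) = sin(x)   ⇒   g'(x) = cos(x)
  lim(x→0) f'(x)/g'(x) = lim(x→0) (2·x·e^(-x^2))/(cos(x))
  = 0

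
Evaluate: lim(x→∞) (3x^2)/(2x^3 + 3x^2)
This is an ∞/∞ indeterminate form.

Apply L'Hôpital's rule: differentiate numerator and denominator separately.
  f(x) = 3·x^2   ⇒   f'(x) = 6·x
  g(x) = 2·x^3 + 3·x^2   ⇒   g'(x) = 6·x^2 + 6·x
  lim(x→∞) f'(x)/g'(x) = lim(x→∞) (6·x)/(6·x^2 + 6·x)
  = 0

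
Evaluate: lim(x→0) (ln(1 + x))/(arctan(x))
This is a 0/0 indeterminate form.

Apply L'Hôpital's rule: differentiate numerator and denominator separately.
  f(x) = ln(x + 1)   ⇒   f'(x) = 1/(x + 1)
  g(x) = atan(x)   ⇒   g'(x) = 1/(x^2 + 1)
  lim(x→0) f'(x)/g'(x) = lim(x→0) (1/(x + 1))/(1/(x^2 + 1))
  = 1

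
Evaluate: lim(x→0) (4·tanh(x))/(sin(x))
This is a 0/0 indeterminate form.

Apply L'Hôpital's rule: differentiate numerator and denominator separately.
  f(x) = 4·tanh(x)   ⇒   f'(x) = 4 - 4·tanh(x)^2
  g(x) = sin(x)   ⇒   g'(x) = cos(x)
  lim(x→0) f'(x)/g'(x) = lim(x→0) (4 - 4·tanh(x)^2)/(cos(x))
  = 4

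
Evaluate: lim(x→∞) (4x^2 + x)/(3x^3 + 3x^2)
This is an ∞/∞ indeterminate form.

Apply L'Hôpital's rule: differentiate numerator and denominator separately.
  f(x) = 4·x^2 + x   ⇒   f'(x) = 8·x + 1
  g(x) = 3·x^3 + 3·x^2   ⇒   g'(x) = 9·x^2 + 6·x
  lim(x→∞) f'(x)/g'(x) = lim(x→∞) (8·x + 1)/(9·x^2 + 6·x)
  = 0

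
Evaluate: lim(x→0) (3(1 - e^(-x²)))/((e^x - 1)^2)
This is a 0/0 indeterminate form.

Apply L'Hôpital's rule: differentiate numerator and denominator separately.
  f(x) = 3 - 3·e^(-x^2)   ⇒   f'(x) = 6·x·e^(-x^2)
  g(x) = (e^(x) - 1)^2   ⇒   g'(x) = 2·(e^(x) - 1)·e^(x)
  lim(x→0) f'(x)/g'(x) = lim(x→0) (6·x·e^(-x^2))/(2·(e^(x) - 1)·e^(x))
  = 3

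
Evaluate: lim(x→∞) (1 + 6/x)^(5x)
This is an exponential indeterminate form.

For exponential indeterminate forms, take the natural log:
  Let L = lim(x→∞) (1 + 6/x)^(5x)
  Then ln(L) = lim(x→∞) [exponent × ln(base)]
  Evaluate using L'Hôpital or standard limits, then exponentiate.
  L = e^(30)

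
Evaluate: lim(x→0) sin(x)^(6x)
This is an exponential indeterminate form.

For exponential indeterminate forms, take the natural log:
  Let L = lim(x→0) sin(x)^(6x)
  Then ln(L) = lim(x→0) [exponent × ln(base)]
  Evaluate using L'Hôpital or standard limits, then exponentiate.
  L = 1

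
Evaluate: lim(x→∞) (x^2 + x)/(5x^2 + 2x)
This is an ∞/∞ indeterminate form.

Apply L'Hôpital's rule: differentiate numerator and denominator separately.
  f(x) = x^2 + x   ⇒   f'(x) = 2·x + 1
  g(x) = 5·x^2 + 2·x   ⇒   g'(x) = 10·x + 2
  lim(x→∞) f'(x)/g'(x) = lim(x→∞) (2·x + 1)/(10·x + 2)
  = 1/5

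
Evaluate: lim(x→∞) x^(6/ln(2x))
This is an exponential indeterminate form.

For exponential indeterminate forms, take the natural log:
  Let L = lim(x→∞) x^(6/ln(2x))
  Then ln(L) = lim(x→∞) [exponent × ln(base)]
  Evaluate using L'Hôpital or standard limits, then exponentiate.
  L = e^(6)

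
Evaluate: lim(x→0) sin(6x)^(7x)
This is an exponential indeterminate form.

For exponential indeterminate forms, take the natural log:
  Let L = lim(x→0) sin(6x)^(7x)
  Then ln(L) = lim(x→0) [exponent × ln(base)]
  Evaluate using L'Hôpital or standard limits, then exponentiate.
  L = 1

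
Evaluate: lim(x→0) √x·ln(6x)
This is a 0·∞ indeterminate form.

Rewrite 0·∞ as a quotient (0/0 or ∞/∞ form), then apply L'Hôpital's rule:
  lim(x→0) √x·ln(6x) = 0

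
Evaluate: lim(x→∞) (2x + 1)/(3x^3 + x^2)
This is an ∞/∞ indeterminate form.

Apply L'Hôpital's rule: differentiate numerator and denominator separately.
  f(x) = 2·x + 1   ⇒   f'(x) = 2
  g(x) = 3·x^3 + x^2   ⇒   g'(x) = 9·x^2 + 2·x
  lim(x→∞) f'(x)/g'(x) = lim(x→∞) (2)/(9·x^2 + 2·x)
  = 0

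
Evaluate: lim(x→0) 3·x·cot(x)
This is a 0·∞ indeterminate form.

Rewrite 0·∞ as a quotient (0/0 or ∞/∞ form), then apply L'Hôpital's rule:
  lim(x→0) 3·x·cot(x) = 3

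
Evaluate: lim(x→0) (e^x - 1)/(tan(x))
This is a 0/0 indeterminate form.

Apply L'Hôpital's rule: differentiate numerator and denominator separately.
  f(x) = e^(x) - 1   ⇒   f'(x) = e^(x)
  g(x) = tan(x)   ⇒   g'(x) = tan(x)^2 + 1
  lim(x→0) f'(x)/g'(x) = lim(x→0) (e^(x))/(tan(x)^2 + 1)
  = 1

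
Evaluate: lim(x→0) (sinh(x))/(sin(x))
This is a 0/0 indeterminate form.

Apply L'Hôpital's rule: differentiate numerator and denominator separately.
  f(x) = sinh(x)   ⇒   f'(x) = cosh(x)
  g(x) = sin(x)   ⇒   g'(x) = cos(x)
  lim(x→0) f'(x)/g'(x) = lim(x→0) (cosh(x))/(cos(x))
  = 1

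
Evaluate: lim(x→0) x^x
This is an exponential indeterminate form.

For exponential indeterminate forms, take the natural log:
  Let L = lim(x→0) x^x
  Then ln(L) = lim(x→0) [exponent × ln(base)]
  Evaluate using L'Hôpital or standard limits, then exponentiate.
  L = 1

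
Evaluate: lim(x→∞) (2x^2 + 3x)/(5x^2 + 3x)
This is an ∞/∞ indeterminate form.

Apply L'Hôpital's rule: differentiate numerator and denominator separately.
  f(x) = 2·x^2 + 3·x   ⇒   f'(x) = 4·x + 3
  g(x) = 5·x^2 + 3·x   ⇒   g'(x) = 10·x + 3
  lim(x→∞) f'(x)/g'(x) = lim(x→∞) (4·x + 3)/(10·x + 3)
  = 2/5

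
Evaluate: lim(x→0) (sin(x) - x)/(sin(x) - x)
This is a 0/0 indeterminate form.

Apply L'Hôpital's rule: differentiate numerator and denominator separately.
  f(x) = -x + sin(x)   ⇒   f'(x) = cos(x) - 1
  g(x) = -x + sin(x)   ⇒   g'(x) = cos(x) - 1
  lim(x→0) f'(x)/g'(x) = lim(x→0) (cos(x) - 1)/(cos(x) - 1)
  = 1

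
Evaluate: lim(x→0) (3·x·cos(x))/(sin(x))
This is a 0/0 indeterminate form.

Apply L'Hôpital's rule: differentiate numerator and denominator separately.
  f(x) = 3·x·cos(x)   ⇒   f'(x) = -3·x·sin(x) + 3·cos(x)
  g(x) = sin(x)   ⇒   g'(x) = cos(x)
  lim(x→0) f'(x)/g'(x) = lim(x→0) (-3·x·sin(x) + 3·cos(x))/(cos(x))
  = 3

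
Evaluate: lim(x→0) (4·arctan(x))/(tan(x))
This is a 0/0 indeterminate form.

Apply L'Hôpital's rule: differentiate numerator and denominator separately.
  f(x) = 4·atan(x)   ⇒   f'(x) = 4/(x^2 + 1)
  g(x) = tan(x)   ⇒   g'(x) = tan(x)^2 + 1
  lim(x→0) f'(x)/g'(x) = lim(x→0) (4/(x^2 + 1))/(tan(x)^2 + 1)
  = 4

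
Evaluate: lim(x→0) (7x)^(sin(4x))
This is an exponential indeterminate form.

For exponential indeterminate forms, take the natural log:
  Let L = lim(x→0) (7x)^(sin(4x))
  Then ln(L) = lim(x→0) [exponent × ln(base)]
  Evaluate using L'Hôpital or standard limits, then exponentiate.
  L = 1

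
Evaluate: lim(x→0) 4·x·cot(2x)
This is a 0·∞ indeterminate form.

Rewrite 0·∞ as a quotient (0/0 or ∞/∞ form), then apply L'Hôpital's rule:
  lim(x→0) 4·x·cot(2x) = 2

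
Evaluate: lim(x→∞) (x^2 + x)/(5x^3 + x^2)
This is an ∞/∞ indeterminate form.

Apply L'Hôpital's rule: differentiate numerator and denominator separately.
  f(x) = x^2 + x   ⇒   f'(x) = 2·x + 1
  g(x) = 5·x^3 + x^2   ⇒   g'(x) = 15·x^2 + 2·x
  lim(x→∞) f'(x)/g'(x) = lim(x→∞) (2·x + 1)/(15·x^2 + 2·x)
  = 0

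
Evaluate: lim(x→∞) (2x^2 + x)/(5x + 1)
This is an ∞/∞ indeterminate form.

Apply L'Hôpital's rule: differentiate numerator and denominator separately.
  f(x) = 2·x^2 + x   ⇒   f'(x) = 4·x + 1
  g(x) = 5·x + 1   ⇒   g'(x) = 5
  lim(x→∞) f'(x)/g'(x) = lim(x→∞) (4·x + 1)/(5)
  = ∞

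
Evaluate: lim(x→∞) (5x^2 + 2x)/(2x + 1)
This is an ∞/∞ indeterminate form.

Apply L'Hôpital's rule: differentiate numerator and denominator separately.
  f(x) = 5·x^2 + 2·x   ⇒   f'(x) = 10·x + 2
  g(x) = 2·x + 1   ⇒   g'(x) = 2
  lim(x→∞) f'(x)/g'(x) = lim(x→∞) (10·x + 2)/(2)
  = ∞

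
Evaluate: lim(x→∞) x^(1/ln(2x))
This is an exponential indeterminate form.

For exponential indeterminate forms, take the natural log:
  Let L = lim(x→∞) x^(1/ln(2x))
  Then ln(L) = lim(x→∞) [exponent × ln(base)]
  Evaluate using L'Hôpital or standard limits, then exponentiate.
  L = e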